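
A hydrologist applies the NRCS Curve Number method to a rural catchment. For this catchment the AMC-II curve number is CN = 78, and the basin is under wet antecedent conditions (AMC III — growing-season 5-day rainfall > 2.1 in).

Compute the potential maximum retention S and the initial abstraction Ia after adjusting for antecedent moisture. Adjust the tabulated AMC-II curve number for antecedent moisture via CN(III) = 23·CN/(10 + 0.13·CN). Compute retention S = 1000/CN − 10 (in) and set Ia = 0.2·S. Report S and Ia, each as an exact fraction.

S = 1100/897 in ≈ 1.226 in; Ia = 220/897 in ≈ 0.245 in

Wet (AMC III): CN(III) = 23·78/(10 + 0.13·78) = 1794/(1007/50) = 89700/1007 ≈ 89.076
S = 1000/(89700/1007) − 10 = 1100/897 in ≈ 1.226 in
Initial abstraction Ia = S/5 = (1100/897)/5 = 220/897 ≈ 0.245 in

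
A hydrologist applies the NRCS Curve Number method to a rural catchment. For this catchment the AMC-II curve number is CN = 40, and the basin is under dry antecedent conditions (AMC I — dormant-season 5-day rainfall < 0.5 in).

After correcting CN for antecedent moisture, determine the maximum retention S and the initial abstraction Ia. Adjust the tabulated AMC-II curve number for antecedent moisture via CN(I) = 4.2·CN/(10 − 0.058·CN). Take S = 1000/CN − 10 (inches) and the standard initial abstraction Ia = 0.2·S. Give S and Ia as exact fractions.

S = 250/7 in ≈ 35.714 in; Ia = 50/7 in ≈ 7.143 in

Adjust CN=40 to AMC I: 4.2·40/(10 − 0.058·40) → 168 ÷ (192/25) = 175/8 ≈ 21.875
S = 1000/(175/8) − 10 = 250/7 in ≈ 35.714 in
Ia = 0.2·(250/7) = 50/7 in ≈ 7.143 in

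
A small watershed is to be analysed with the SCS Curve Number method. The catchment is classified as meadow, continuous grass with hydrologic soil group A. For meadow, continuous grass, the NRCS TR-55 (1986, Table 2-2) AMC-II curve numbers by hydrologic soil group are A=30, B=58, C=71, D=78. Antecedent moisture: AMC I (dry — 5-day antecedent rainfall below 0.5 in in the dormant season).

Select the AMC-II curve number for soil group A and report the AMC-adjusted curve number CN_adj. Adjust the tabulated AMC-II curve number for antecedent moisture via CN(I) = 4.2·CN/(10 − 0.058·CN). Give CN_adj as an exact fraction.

NRCS table: meadow, continuous grass, soil group A → CN(II) = 30
CN(I) from CN(II)=30: (4.2·30)/(10 − 0.058·30) = 900/59 ≈ 15.254

CN_adj = 900/59 ≈ 15.254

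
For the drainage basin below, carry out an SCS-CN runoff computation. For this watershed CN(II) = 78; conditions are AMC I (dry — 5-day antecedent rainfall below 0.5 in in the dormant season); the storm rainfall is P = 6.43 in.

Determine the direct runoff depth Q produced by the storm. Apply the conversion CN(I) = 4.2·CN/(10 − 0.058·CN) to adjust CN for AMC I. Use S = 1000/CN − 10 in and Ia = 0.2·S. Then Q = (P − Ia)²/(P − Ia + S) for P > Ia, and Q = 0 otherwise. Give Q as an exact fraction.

Q = 173569724689/79165932300 in ≈ 2.192 in

CN(I) from CN(II)=78: (4.2·78)/(10 − 0.058·78) = 81900/1369 ≈ 59.825
S = 1000/(81900/1369) − 10 = 5500/819 in ≈ 6.716 in
Ia = 0.2·(5500/819) = 1100/819 in ≈ 1.343 in
P − Ia = 6.430 − 1.343 = 416617/81900 ≈ 5.087 in (> 0, runoff occurs)
Q = (416617/81900)²/((416617/81900) + 5500/819) = (173569724689/6707610000)/(966617/81900) = 173569724689/79165932300 in ≈ 2.192 in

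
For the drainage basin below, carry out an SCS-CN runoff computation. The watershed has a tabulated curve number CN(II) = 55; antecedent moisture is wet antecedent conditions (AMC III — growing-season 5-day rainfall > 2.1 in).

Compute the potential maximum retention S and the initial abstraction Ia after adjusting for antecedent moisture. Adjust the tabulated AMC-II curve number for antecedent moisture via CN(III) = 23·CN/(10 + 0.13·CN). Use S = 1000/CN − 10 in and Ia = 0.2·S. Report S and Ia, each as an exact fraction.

S = 900/253 in ≈ 3.557 in; Ia = 180/253 in ≈ 0.711 in

Adjust CN=55 to AMC III: 23·55/(10 + 0.13·55) → 1265 ÷ (343/20) = 25300/343 ≈ 73.761
Max retention: S = 1000/(25300/343) − 10 = 900/253 in (≈ 3.557 in)
Ia = 0.2S: 0.2·3.557 = 0.711 in (exactly 180/253)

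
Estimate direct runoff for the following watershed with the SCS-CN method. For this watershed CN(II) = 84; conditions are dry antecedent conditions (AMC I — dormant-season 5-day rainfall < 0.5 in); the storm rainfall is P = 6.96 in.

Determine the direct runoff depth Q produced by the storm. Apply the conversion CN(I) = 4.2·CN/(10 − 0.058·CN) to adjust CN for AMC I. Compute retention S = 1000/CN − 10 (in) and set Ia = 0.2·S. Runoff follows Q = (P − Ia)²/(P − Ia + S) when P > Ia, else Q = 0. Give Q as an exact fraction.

Adjust CN=84 to AMC I: 4.2·84/(10 − 0.058·84) → (1764/5) ÷ (641/125) = 44100/641 ≈ 68.799
Max retention: S = 1000/(44100/641) − 10 = 2000/441 in (≈ 4.535 in)
Ia = 0.2·(2000/441) = 400/441 in ≈ 0.907 in
Excess rainfall: 6.960 − 0.907 = 6.053 in; P > Ia so Q > 0
Runoff Q = (P−Ia)²/(P−Ia+S) = (6.053)²/(6.053+4.535) = 2226713378/643496175 ≈ 3.460 in

Q = 2226713378/643496175 in ≈ 3.460 in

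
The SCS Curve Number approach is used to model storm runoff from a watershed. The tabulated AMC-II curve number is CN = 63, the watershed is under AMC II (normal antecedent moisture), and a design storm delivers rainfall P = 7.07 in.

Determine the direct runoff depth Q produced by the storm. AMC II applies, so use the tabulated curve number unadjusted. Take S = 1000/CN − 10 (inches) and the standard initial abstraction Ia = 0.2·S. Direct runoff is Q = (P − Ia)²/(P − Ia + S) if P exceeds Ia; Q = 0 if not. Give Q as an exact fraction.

Average conditions: CN = 63 (no AMC adjustment).
Retention S: 1000/CN − 10 with CN=63.000 → S = 370/63 ≈ 5.873 in
Ia = 0.2S: 0.2·5.873 = 1.175 in (exactly 74/63)
Excess rainfall: 7.070 − 1.175 = 5.895 in; P > Ia so Q > 0
Q = (37141/6300)²/((37141/6300) + 370/63) = (1379453881/39690000)/(74141/6300) = 1379453881/467088300 in ≈ 2.953 in

Q = 1379453881/467088300 in ≈ 2.953 in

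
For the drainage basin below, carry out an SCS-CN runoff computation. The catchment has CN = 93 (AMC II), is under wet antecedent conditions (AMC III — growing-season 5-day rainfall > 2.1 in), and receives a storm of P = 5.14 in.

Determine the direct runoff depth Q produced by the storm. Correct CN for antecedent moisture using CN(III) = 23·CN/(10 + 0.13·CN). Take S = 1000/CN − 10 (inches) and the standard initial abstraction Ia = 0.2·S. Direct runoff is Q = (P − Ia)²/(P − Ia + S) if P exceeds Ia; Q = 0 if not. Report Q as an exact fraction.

Q = 294548254729/61787474850 in ≈ 4.767 in

Adjust CN=93 to AMC III: 23·93/(10 + 0.13·93) → 2139 ÷ (2209/100) = 213900/2209 ≈ 96.831
S = 1000/(213900/2209) − 10 = 700/2139 in ≈ 0.327 in
Initial abstraction Ia = S/5 = (700/2139)/5 = 140/2139 ≈ 0.065 in
Excess rainfall: 5.140 − 0.065 = 5.075 in; P > Ia so Q > 0
Q = (542723/106950)²/((542723/106950) + 700/2139) = (294548254729/11438302500)/(577723/106950) = 294548254729/61787474850 in ≈ 4.767 in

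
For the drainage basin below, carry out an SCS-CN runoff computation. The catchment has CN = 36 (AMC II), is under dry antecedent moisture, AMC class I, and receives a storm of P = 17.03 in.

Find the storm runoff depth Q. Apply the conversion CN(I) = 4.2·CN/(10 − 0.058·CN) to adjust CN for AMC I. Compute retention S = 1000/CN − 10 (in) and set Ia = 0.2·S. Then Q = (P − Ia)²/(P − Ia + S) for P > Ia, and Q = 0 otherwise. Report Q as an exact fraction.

Adjust CN=36 to AMC I: 4.2·36/(10 − 0.058·36) → (756/5) ÷ (989/125) = 18900/989 ≈ 19.110
S = 1000/(18900/989) − 10 = 8000/189 in ≈ 42.328 in
Ia = 0.2·(8000/189) = 1600/189 in ≈ 8.466 in
Since P=17.030 > Ia=8.466: effective rainfall P−Ia = 161867/18900 in
Q = (161867/18900)²/((161867/18900) + 8000/189) = (26200925689/357210000)/(961867/18900) = 26200925689/18179286300 in ≈ 1.441 in

Q = 26200925689/18179286300 in ≈ 1.441 in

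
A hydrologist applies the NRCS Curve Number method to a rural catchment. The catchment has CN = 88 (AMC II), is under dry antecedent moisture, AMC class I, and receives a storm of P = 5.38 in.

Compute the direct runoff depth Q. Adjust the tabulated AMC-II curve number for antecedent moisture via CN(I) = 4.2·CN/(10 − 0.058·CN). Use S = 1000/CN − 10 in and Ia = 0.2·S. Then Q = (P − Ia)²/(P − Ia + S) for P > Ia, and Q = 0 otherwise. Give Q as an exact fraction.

Q = 331713369/118245050 in ≈ 2.805 in

Dry (AMC I): CN(I) = 4.2·88/(10 − 0.058·88) = (1848/5)/(612/125) = 3850/51 ≈ 75.490
S = 1000/(3850/51) − 10 = 250/77 in ≈ 3.247 in
Ia = 0.2S: 0.2·3.247 = 0.649 in (exactly 50/77)
Since P=5.380 > Ia=0.649: effective rainfall P−Ia = 18213/3850 in
Q = (18213/3850)²/((18213/3850) + 250/77) = (331713369/14822500)/(30713/3850) = 331713369/118245050 in ≈ 2.805 in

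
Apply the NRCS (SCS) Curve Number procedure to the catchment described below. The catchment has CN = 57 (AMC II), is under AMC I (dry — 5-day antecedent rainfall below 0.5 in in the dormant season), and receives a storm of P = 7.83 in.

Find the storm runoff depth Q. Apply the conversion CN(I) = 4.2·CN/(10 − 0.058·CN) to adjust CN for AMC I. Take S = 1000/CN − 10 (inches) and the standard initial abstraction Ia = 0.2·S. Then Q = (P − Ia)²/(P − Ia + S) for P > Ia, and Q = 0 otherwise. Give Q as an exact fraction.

Dry (AMC I): CN(I) = 4.2·57/(10 − 0.058·57) = (1197/5)/(3347/500) = 119700/3347 ≈ 35.763
Retention S: 1000/CN − 10 with CN=35.763 → S = 21500/1197 ≈ 17.962 in
Initial abstraction Ia = S/5 = (21500/1197)/5 = 4300/1197 ≈ 3.592 in
Since P=7.830 > Ia=3.592: effective rainfall P−Ia = 507251/119700 in
Runoff Q = (P−Ia)²/(P−Ia+S) = (4.238)²/(4.238+17.962) = 257303577001/318072944700 ≈ 0.809 in

Q = 257303577001/318072944700 in ≈ 0.809 in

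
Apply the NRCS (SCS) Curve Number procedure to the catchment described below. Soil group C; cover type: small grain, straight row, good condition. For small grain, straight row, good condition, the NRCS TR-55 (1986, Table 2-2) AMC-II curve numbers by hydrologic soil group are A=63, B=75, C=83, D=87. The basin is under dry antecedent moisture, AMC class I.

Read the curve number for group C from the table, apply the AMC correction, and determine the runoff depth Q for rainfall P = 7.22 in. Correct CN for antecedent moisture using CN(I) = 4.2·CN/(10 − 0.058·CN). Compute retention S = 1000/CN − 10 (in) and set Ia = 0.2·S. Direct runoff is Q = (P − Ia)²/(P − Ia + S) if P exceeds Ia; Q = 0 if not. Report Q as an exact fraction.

Q = 296178673729/84467784450 in ≈ 3.506 in

NRCS table: small grain, straight row, good condition, soil group C → CN(II) = 83
CN(I) from CN(II)=83: (4.2·83)/(10 − 0.058·83) = 174300/2593 ≈ 67.219
Retention S: 1000/CN − 10 with CN=67.219 → S = 8500/1743 ≈ 4.877 in
Initial abstraction Ia = S/5 = (8500/1743)/5 = 1700/1743 ≈ 0.975 in
Since P=7.220 > Ia=0.975: effective rainfall P−Ia = 544223/87150 in
Q: (544223/87150)² ÷ (969223/87150) = 296178673729/84467784450 in (≈ 3.506 in)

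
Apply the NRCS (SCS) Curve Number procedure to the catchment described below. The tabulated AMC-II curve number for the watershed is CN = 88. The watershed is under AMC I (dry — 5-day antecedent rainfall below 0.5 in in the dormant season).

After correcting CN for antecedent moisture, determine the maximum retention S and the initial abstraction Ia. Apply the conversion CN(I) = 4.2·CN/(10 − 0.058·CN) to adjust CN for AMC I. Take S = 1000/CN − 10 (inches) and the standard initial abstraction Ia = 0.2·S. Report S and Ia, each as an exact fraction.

S = 250/77 in ≈ 3.247 in; Ia = 50/77 in ≈ 0.649 in

Dry (AMC I): CN(I) = 4.2·88/(10 − 0.058·88) = (1848/5)/(612/125) = 3850/51 ≈ 75.490
Retention S: 1000/CN − 10 with CN=75.490 → S = 250/77 ≈ 3.247 in
Initial abstraction Ia = S/5 = (250/77)/5 = 50/77 ≈ 0.649 in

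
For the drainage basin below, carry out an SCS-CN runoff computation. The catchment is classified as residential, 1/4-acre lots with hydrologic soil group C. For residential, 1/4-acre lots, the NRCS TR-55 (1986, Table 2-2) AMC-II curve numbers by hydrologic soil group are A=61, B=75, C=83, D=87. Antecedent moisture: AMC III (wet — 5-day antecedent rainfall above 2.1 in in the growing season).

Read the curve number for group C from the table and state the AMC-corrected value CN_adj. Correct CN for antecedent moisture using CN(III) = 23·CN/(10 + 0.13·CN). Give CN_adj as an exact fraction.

NRCS table: residential, 1/4-acre lots, soil group C → CN(II) = 83
Wet (AMC III): CN(III) = 23·83/(10 + 0.13·83) = 1909/(2079/100) = 190900/2079 ≈ 91.823

CN_adj = 190900/2079 ≈ 91.823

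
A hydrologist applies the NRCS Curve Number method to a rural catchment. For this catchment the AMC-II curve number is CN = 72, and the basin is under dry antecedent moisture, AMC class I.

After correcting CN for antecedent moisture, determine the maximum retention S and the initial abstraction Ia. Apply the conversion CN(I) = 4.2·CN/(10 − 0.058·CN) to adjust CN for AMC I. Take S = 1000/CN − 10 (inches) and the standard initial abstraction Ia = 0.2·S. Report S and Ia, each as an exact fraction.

S = 250/27 in ≈ 9.259 in; Ia = 50/27 in ≈ 1.852 in

CN(I) from CN(II)=72: (4.2·72)/(10 − 0.058·72) = 675/13 ≈ 51.923
Retention S: 1000/CN − 10 with CN=51.923 → S = 250/27 ≈ 9.259 in
Ia = 0.2S: 0.2·9.259 = 1.852 in (exactly 50/27)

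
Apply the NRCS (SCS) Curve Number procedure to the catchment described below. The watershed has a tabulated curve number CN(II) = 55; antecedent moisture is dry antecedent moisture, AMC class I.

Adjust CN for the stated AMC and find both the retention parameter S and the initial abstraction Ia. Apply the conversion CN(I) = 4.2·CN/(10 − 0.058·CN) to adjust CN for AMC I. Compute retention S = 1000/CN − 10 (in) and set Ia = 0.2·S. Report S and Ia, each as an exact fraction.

CN(I) from CN(II)=55: (4.2·55)/(10 − 0.058·55) = 7700/227 ≈ 33.921
Retention S: 1000/CN − 10 with CN=33.921 → S = 1500/77 ≈ 19.481 in
Ia = 0.2·(1500/77) = 300/77 in ≈ 3.896 in

S = 1500/77 in ≈ 19.481 in; Ia = 300/77 in ≈ 3.896 in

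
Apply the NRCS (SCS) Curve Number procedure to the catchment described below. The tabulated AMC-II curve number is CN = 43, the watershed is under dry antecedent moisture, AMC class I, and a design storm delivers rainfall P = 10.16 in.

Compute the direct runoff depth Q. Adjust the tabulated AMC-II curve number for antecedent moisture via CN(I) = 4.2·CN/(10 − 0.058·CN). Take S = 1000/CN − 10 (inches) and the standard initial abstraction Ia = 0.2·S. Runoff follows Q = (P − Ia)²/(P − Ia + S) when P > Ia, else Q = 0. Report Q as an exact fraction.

CN(I) from CN(II)=43: (4.2·43)/(10 − 0.058·43) = 30100/1251 ≈ 24.061
S = 1000/(30100/1251) − 10 = 9500/301 in ≈ 31.561 in
Ia = 0.2S: 0.2·31.561 = 6.312 in (exactly 1900/301)
P − Ia = 10.160 − 6.312 = 28954/7525 ≈ 3.848 in (> 0, runoff occurs)
Runoff Q = (P−Ia)²/(P−Ia+S) = (3.848)²/(3.848+31.561) = 419167058/1002533175 ≈ 0.418 in

Q = 419167058/1002533175 in ≈ 0.418 in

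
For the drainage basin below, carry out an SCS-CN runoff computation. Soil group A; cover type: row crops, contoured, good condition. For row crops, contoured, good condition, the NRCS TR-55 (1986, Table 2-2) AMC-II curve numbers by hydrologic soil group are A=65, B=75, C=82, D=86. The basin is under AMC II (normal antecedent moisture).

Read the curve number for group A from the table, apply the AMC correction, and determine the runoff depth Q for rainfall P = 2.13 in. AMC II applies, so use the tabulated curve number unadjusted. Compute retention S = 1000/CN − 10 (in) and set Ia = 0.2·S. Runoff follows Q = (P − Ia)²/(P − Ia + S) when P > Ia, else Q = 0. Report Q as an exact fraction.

Q = 1874161/10879700 in ≈ 0.172 in

NRCS table: row crops, contoured, good condition, soil group A → CN(II) = 65
CN(II) = 65; AMC II needs no correction.
Retention S: 1000/CN − 10 with CN=65.000 → S = 70/13 ≈ 5.385 in
Ia = 0.2·(70/13) = 14/13 in ≈ 1.077 in
Excess rainfall: 2.130 − 1.077 = 1.053 in; P > Ia so Q > 0
Q = (1369/1300)²/((1369/1300) + 70/13) = (1874161/1690000)/(8369/1300) = 1874161/10879700 in ≈ 0.172 in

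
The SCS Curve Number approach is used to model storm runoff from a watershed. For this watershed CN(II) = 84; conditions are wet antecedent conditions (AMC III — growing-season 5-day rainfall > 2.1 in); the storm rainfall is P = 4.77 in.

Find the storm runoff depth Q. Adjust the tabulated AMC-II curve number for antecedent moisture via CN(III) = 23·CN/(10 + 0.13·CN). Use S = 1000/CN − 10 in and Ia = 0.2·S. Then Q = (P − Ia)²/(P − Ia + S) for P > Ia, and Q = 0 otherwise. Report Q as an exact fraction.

Q = 49457756881/12673485300 in ≈ 3.902 in

CN(III) from CN(II)=84: (23·84)/(10 + 0.13·84) = 48300/523 ≈ 92.352
Max retention: S = 1000/(48300/523) − 10 = 400/483 in (≈ 0.828 in)
Ia = 0.2·(400/483) = 80/483 in ≈ 0.166 in
Excess rainfall: 4.770 − 0.166 = 4.604 in; P > Ia so Q > 0
Runoff Q = (P−Ia)²/(P−Ia+S) = (4.604)²/(4.604+0.828) = 49457756881/12673485300 ≈ 3.902 in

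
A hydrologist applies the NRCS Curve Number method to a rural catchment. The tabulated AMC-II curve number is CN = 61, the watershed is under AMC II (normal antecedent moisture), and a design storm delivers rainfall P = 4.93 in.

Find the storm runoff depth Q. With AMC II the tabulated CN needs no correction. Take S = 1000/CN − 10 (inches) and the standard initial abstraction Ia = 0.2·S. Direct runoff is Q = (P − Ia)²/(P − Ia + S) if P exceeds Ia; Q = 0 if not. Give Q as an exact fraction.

CN(II) = 61; AMC II needs no correction.
S = 1000/61 − 10 = 390/61 in ≈ 6.393 in
Ia = 0.2S: 0.2·6.393 = 1.279 in (exactly 78/61)
Excess rainfall: 4.930 − 1.279 = 3.651 in; P > Ia so Q > 0
Runoff Q = (P−Ia)²/(P−Ia+S) = (3.651)²/(3.651+6.393) = 496086529/373765300 ≈ 1.327 in

Q = 496086529/373765300 in ≈ 1.327 in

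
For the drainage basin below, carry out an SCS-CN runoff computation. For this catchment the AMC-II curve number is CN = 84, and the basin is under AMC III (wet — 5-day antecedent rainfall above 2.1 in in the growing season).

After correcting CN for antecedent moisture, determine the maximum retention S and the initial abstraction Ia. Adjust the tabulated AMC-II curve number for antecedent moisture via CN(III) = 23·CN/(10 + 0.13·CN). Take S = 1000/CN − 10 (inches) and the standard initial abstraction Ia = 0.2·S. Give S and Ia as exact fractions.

S = 400/483 in ≈ 0.828 in; Ia = 80/483 in ≈ 0.166 in

CN(III) from CN(II)=84: (23·84)/(10 + 0.13·84) = 48300/523 ≈ 92.352
S = 1000/(48300/523) − 10 = 400/483 in ≈ 0.828 in
Ia = 0.2S: 0.2·0.828 = 0.166 in (exactly 80/483)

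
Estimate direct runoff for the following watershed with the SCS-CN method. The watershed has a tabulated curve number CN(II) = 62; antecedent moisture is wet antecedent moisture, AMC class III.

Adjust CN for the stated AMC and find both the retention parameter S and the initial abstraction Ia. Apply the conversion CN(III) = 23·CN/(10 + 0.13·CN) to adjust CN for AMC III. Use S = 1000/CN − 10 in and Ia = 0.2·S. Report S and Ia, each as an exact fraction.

S = 1900/713 in ≈ 2.665 in; Ia = 380/713 in ≈ 0.533 in

Wet (AMC III): CN(III) = 23·62/(10 + 0.13·62) = 1426/(903/50) = 71300/903 ≈ 78.959
Max retention: S = 1000/(71300/903) − 10 = 1900/713 in (≈ 2.665 in)
Ia = 0.2·(1900/713) = 380/713 in ≈ 0.533 in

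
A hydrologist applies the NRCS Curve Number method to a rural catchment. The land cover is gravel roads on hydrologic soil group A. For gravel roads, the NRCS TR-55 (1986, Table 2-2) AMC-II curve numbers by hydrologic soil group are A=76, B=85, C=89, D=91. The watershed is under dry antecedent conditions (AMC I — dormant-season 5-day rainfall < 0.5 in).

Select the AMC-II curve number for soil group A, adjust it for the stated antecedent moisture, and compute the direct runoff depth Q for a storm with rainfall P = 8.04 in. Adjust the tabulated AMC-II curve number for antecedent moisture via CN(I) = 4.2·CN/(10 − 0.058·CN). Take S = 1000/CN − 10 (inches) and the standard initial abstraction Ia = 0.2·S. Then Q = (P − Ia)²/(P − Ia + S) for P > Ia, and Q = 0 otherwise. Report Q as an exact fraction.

NRCS table: gravel roads, soil group A → CN(II) = 76
CN(I) from CN(II)=76: (4.2·76)/(10 − 0.058·76) = 13300/233 ≈ 57.082
S = 1000/(13300/233) − 10 = 1000/133 in ≈ 7.519 in
Ia = 0.2·(1000/133) = 200/133 in ≈ 1.504 in
P − Ia = 8.040 − 1.504 = 21733/3325 ≈ 6.536 in (> 0, runoff occurs)
Q = (21733/3325)²/((21733/3325) + 1000/133) = (472323289/11055625)/(46733/3325) = 472323289/155387225 in ≈ 3.040 in

Q = 472323289/155387225 in ≈ 3.040 in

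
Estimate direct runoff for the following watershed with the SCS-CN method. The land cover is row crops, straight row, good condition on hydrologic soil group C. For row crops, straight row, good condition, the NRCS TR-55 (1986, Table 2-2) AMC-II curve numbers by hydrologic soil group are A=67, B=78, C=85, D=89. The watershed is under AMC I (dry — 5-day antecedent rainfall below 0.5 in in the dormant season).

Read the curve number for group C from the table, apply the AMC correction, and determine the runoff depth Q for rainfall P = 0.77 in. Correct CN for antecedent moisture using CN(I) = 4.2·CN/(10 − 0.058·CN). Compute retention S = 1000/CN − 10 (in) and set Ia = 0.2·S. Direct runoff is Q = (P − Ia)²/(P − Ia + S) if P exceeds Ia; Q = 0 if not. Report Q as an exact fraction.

Q = 0 in ≈ 0.000 in

NRCS table: row crops, straight row, good condition, soil group C → CN(II) = 85
CN(I) from CN(II)=85: (4.2·85)/(10 − 0.058·85) = 11900/169 ≈ 70.414
Retention S: 1000/CN − 10 with CN=70.414 → S = 500/119 ≈ 4.202 in
Initial abstraction Ia = S/5 = (500/119)/5 = 100/119 ≈ 0.840 in
P = 0.770 ≤ Ia = 0.840 in: entire storm abstracted, Q = 0.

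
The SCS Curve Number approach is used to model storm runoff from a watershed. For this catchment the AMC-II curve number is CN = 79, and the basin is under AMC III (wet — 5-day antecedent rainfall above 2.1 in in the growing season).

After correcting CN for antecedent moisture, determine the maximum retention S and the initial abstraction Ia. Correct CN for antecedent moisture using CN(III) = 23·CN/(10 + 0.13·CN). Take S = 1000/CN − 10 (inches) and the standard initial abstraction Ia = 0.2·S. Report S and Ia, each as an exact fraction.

S = 2100/1817 in ≈ 1.156 in; Ia = 420/1817 in ≈ 0.231 in

Wet (AMC III): CN(III) = 23·79/(10 + 0.13·79) = 1817/(2027/100) = 181700/2027 ≈ 89.640
S = 1000/(181700/2027) − 10 = 2100/1817 in ≈ 1.156 in
Ia = 0.2·(2100/1817) = 420/1817 in ≈ 0.231 in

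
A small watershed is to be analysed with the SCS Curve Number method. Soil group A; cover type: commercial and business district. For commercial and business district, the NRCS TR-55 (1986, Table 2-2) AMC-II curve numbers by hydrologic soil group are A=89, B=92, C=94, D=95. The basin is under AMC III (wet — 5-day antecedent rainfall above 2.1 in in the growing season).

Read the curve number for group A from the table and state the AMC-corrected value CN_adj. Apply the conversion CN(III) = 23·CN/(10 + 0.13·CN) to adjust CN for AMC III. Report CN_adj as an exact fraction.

NRCS table: commercial and business district, soil group A → CN(II) = 89
CN(III) from CN(II)=89: (23·89)/(10 + 0.13·89) = 204700/2157 ≈ 94.900

CN_adj = 204700/2157 ≈ 94.900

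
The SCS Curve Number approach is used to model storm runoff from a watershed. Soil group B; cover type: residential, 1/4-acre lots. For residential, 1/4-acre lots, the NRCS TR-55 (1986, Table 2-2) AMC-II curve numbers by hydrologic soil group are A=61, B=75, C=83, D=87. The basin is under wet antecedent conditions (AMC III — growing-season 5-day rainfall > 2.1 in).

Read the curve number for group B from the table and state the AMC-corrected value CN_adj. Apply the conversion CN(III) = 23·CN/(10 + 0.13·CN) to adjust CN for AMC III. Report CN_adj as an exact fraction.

NRCS table: residential, 1/4-acre lots, soil group B → CN(II) = 75
Adjust CN=75 to AMC III: 23·75/(10 + 0.13·75) → 1725 ÷ (79/4) = 6900/79 ≈ 87.342

CN_adj = 6900/79 ≈ 87.342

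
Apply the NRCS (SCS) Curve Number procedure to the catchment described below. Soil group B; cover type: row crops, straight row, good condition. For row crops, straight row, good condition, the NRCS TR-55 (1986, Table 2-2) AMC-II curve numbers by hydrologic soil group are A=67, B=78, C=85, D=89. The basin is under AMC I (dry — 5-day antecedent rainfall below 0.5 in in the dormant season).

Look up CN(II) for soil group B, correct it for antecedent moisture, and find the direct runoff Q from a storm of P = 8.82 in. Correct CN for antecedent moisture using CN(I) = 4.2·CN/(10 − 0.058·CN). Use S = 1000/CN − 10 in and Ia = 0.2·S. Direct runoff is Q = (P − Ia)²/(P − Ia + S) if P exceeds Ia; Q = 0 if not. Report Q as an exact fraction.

NRCS table: row crops, straight row, good condition, soil group B → CN(II) = 78
Dry (AMC I): CN(I) = 4.2·78/(10 − 0.058·78) = (1638/5)/(1369/250) = 81900/1369 ≈ 59.825
Retention S: 1000/CN − 10 with CN=59.825 → S = 5500/819 ≈ 6.716 in
Ia = 0.2·(5500/819) = 1100/819 in ≈ 1.343 in
Excess rainfall: 8.820 − 1.343 = 7.477 in; P > Ia so Q > 0
Q = (306179/40950)²/((306179/40950) + 5500/819) = (93745580041/1676902500)/(581179/40950) = 93745580041/23799280050 in ≈ 3.939 in

Q = 93745580041/23799280050 in ≈ 3.939 in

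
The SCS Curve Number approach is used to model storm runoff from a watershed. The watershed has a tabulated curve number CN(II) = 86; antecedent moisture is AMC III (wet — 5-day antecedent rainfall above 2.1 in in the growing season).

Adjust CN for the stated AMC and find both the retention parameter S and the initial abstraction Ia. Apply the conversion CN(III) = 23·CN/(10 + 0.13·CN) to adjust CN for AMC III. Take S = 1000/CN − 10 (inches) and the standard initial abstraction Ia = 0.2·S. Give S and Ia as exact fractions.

Wet (AMC III): CN(III) = 23·86/(10 + 0.13·86) = 1978/(1059/50) = 98900/1059 ≈ 93.390
S = 1000/(98900/1059) − 10 = 700/989 in ≈ 0.708 in
Initial abstraction Ia = S/5 = (700/989)/5 = 140/989 ≈ 0.142 in

S = 700/989 in ≈ 0.708 in; Ia = 140/989 in ≈ 0.142 in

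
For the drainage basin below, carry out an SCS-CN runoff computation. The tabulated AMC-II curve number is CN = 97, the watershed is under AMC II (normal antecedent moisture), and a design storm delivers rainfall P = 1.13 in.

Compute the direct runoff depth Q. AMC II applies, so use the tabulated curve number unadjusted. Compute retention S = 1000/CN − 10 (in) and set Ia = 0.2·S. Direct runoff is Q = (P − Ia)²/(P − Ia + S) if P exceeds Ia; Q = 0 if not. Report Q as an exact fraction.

Q = 107350321/129601700 in ≈ 0.828 in

CN(II) = 97; AMC II needs no correction.
Retention S: 1000/CN − 10 with CN=97.000 → S = 30/97 ≈ 0.309 in
Ia = 0.2S: 0.2·0.309 = 0.062 in (exactly 6/97)
Excess rainfall: 1.130 − 0.062 = 1.068 in; P > Ia so Q > 0
Q = (10361/9700)²/((10361/9700) + 30/97) = (107350321/94090000)/(13361/9700) = 107350321/129601700 in ≈ 0.828 in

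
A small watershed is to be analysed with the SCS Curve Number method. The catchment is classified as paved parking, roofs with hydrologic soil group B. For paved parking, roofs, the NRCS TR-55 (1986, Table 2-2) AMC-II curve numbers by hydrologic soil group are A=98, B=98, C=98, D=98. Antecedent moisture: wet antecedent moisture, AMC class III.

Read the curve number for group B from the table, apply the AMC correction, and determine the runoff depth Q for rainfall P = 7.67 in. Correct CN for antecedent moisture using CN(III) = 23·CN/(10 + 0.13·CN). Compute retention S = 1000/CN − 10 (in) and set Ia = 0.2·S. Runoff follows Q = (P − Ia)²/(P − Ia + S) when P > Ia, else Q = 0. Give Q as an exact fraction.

Q = 743749283281/98320494300 in ≈ 7.565 in

NRCS table: paved parking, roofs, soil group B → CN(II) = 98
Adjust CN=98 to AMC III: 23·98/(10 + 0.13·98) → 2254 ÷ (1137/50) = 112700/1137 ≈ 99.120
Max retention: S = 1000/(112700/1137) − 10 = 100/1127 in (≈ 0.089 in)
Initial abstraction Ia = S/5 = (100/1127)/5 = 20/1127 ≈ 0.018 in
Excess rainfall: 7.670 − 0.018 = 7.652 in; P > Ia so Q > 0
Q = (862409/112700)²/((862409/112700) + 100/1127) = (743749283281/12701290000)/(872409/112700) = 743749283281/98320494300 in ≈ 7.565 in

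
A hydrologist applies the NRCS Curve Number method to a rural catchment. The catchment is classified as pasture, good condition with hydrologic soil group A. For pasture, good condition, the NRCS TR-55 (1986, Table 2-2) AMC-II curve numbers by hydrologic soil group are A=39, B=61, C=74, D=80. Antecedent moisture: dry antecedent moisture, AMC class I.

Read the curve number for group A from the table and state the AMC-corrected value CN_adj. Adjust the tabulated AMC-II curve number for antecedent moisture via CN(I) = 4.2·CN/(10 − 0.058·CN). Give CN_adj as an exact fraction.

CN_adj = 81900/3869 ≈ 21.168

NRCS table: pasture, good condition, soil group A → CN(II) = 39
Dry (AMC I): CN(I) = 4.2·39/(10 − 0.058·39) = (819/5)/(3869/500) = 81900/3869 ≈ 21.168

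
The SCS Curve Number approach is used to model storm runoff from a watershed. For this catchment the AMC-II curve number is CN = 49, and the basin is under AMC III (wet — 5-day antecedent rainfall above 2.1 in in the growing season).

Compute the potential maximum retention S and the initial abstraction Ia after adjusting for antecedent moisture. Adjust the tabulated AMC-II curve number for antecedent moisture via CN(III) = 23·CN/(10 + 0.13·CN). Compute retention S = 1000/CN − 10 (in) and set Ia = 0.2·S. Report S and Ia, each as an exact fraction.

S = 5100/1127 in ≈ 4.525 in; Ia = 1020/1127 in ≈ 0.905 in

Wet (AMC III): CN(III) = 23·49/(10 + 0.13·49) = 1127/(1637/100) = 112700/1637 ≈ 68.845
S = 1000/(112700/1637) − 10 = 5100/1127 in ≈ 4.525 in
Ia = 0.2S: 0.2·4.525 = 0.905 in (exactly 1020/1127)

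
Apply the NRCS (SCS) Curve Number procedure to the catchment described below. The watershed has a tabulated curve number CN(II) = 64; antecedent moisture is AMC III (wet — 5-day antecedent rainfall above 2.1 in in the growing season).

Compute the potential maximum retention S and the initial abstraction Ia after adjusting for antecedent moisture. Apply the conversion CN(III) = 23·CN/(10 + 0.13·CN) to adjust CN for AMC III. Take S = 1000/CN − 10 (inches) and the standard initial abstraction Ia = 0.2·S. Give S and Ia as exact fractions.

S = 225/92 in ≈ 2.446 in; Ia = 45/92 in ≈ 0.489 in

Wet (AMC III): CN(III) = 23·64/(10 + 0.13·64) = 1472/(458/25) = 18400/229 ≈ 80.349
S = 1000/(18400/229) − 10 = 225/92 in ≈ 2.446 in
Ia = 0.2·(225/92) = 45/92 in ≈ 0.489 in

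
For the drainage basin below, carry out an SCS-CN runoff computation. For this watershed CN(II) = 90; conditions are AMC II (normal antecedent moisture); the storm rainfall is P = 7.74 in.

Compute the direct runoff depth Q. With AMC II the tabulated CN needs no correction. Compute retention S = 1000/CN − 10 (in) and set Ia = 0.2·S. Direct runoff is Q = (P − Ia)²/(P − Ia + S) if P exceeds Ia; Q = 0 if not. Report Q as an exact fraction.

Q = 11444689/1747350 in ≈ 6.550 in

AMC II — tabulated CN = 90 applies directly.
Max retention: S = 1000/90 − 10 = 10/9 in (≈ 1.111 in)
Ia = 0.2·(10/9) = 2/9 in ≈ 0.222 in
P − Ia = 7.740 − 0.222 = 3383/450 ≈ 7.518 in (> 0, runoff occurs)
Q: (3383/450)² ÷ (3883/450) = 11444689/1747350 in (≈ 6.550 in)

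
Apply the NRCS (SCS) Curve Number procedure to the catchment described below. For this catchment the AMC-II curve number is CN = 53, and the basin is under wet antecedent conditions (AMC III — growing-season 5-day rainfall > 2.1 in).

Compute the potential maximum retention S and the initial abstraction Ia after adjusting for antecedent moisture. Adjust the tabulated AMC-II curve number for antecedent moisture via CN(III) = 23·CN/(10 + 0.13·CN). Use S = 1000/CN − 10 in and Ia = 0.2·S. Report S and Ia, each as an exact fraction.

Wet (AMC III): CN(III) = 23·53/(10 + 0.13·53) = 1219/(1689/100) = 121900/1689 ≈ 72.173
Retention S: 1000/CN − 10 with CN=72.173 → S = 4700/1219 ≈ 3.856 in
Initial abstraction Ia = S/5 = (4700/1219)/5 = 940/1219 ≈ 0.771 in

S = 4700/1219 in ≈ 3.856 in; Ia = 940/1219 in ≈ 0.771 in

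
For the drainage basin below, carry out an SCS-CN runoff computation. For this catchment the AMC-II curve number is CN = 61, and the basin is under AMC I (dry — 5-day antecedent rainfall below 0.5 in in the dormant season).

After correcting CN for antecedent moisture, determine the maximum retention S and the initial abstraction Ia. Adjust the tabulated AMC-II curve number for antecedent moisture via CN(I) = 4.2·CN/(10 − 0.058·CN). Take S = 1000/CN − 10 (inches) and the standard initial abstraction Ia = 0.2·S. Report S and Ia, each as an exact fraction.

S = 6500/427 in ≈ 15.222 in; Ia = 1300/427 in ≈ 3.044 in

Adjust CN=61 to AMC I: 4.2·61/(10 − 0.058·61) → (1281/5) ÷ (3231/500) = 42700/1077 ≈ 39.647
Max retention: S = 1000/(42700/1077) − 10 = 6500/427 in (≈ 15.222 in)
Ia = 0.2S: 0.2·15.222 = 3.044 in (exactly 1300/427)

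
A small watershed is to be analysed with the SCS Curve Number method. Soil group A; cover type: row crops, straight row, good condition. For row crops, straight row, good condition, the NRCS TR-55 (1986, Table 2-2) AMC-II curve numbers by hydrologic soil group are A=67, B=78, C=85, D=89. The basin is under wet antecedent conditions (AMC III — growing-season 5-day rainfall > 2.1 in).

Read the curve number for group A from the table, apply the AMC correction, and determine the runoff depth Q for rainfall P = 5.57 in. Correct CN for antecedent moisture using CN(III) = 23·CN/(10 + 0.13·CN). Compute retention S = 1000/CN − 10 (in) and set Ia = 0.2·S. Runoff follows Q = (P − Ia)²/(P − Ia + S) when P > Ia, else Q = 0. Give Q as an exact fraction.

Q = 627797921569/172952131700 in ≈ 3.630 in

NRCS table: row crops, straight row, good condition, soil group A → CN(II) = 67
CN(III) from CN(II)=67: (23·67)/(10 + 0.13·67) = 154100/1871 ≈ 82.362
S = 1000/(154100/1871) − 10 = 3300/1541 in ≈ 2.141 in
Ia = 0.2·(3300/1541) = 660/1541 in ≈ 0.428 in
Since P=5.570 > Ia=0.428: effective rainfall P−Ia = 792337/154100 in
Runoff Q = (P−Ia)²/(P−Ia+S) = (5.142)²/(5.142+2.141) = 627797921569/172952131700 ≈ 3.630 in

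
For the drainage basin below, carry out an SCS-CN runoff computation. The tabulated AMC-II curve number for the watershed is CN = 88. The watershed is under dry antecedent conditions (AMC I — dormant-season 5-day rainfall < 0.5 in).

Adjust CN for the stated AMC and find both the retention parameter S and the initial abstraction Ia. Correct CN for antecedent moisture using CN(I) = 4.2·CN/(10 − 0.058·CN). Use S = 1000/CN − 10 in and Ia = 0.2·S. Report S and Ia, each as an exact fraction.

CN(I) from CN(II)=88: (4.2·88)/(10 − 0.058·88) = 3850/51 ≈ 75.490
Max retention: S = 1000/(3850/51) − 10 = 250/77 in (≈ 3.247 in)
Ia = 0.2·(250/77) = 50/77 in ≈ 0.649 in

S = 250/77 in ≈ 3.247 in; Ia = 50/77 in ≈ 0.649 in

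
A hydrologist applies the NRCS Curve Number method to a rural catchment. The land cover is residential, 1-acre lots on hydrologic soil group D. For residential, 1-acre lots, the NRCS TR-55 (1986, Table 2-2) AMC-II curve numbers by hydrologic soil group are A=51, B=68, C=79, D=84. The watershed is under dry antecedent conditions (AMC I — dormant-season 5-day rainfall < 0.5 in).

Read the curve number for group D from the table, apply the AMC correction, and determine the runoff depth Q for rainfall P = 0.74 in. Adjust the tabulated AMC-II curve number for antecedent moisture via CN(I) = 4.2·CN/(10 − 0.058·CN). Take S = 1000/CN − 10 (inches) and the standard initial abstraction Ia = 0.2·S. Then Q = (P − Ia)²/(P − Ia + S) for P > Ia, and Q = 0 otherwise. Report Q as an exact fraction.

NRCS table: residential, 1-acre lots, soil group D → CN(II) = 84
Adjust CN=84 to AMC I: 4.2·84/(10 − 0.058·84) → (1764/5) ÷ (641/125) = 44100/641 ≈ 68.799
Retention S: 1000/CN − 10 with CN=68.799 → S = 2000/441 ≈ 4.535 in
Ia = 0.2·(2000/441) = 400/441 in ≈ 0.907 in
P = 0.740 ≤ Ia = 0.907 in: entire storm abstracted, Q = 0.

Q = 0 in ≈ 0.000 in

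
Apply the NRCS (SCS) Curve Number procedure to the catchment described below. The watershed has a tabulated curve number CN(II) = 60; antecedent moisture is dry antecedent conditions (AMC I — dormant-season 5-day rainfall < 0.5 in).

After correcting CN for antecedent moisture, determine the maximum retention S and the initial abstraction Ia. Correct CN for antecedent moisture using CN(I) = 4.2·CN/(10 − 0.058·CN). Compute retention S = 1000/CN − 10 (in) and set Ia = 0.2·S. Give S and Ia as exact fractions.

CN(I) from CN(II)=60: (4.2·60)/(10 − 0.058·60) = 6300/163 ≈ 38.650
S = 1000/(6300/163) − 10 = 1000/63 in ≈ 15.873 in
Initial abstraction Ia = S/5 = (1000/63)/5 = 200/63 ≈ 3.175 in

S = 1000/63 in ≈ 15.873 in; Ia = 200/63 in ≈ 3.175 in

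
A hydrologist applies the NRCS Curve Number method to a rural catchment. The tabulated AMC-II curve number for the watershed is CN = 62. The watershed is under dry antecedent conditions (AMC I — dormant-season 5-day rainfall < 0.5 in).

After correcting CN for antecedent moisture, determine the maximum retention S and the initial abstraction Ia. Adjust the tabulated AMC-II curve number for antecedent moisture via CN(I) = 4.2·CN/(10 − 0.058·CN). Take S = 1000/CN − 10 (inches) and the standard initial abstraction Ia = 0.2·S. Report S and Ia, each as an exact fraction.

CN(I) from CN(II)=62: (4.2·62)/(10 − 0.058·62) = 65100/1601 ≈ 40.662
S = 1000/(65100/1601) − 10 = 9500/651 in ≈ 14.593 in
Initial abstraction Ia = S/5 = (9500/651)/5 = 1900/651 ≈ 2.919 in

S = 9500/651 in ≈ 14.593 in; Ia = 1900/651 in ≈ 2.919 in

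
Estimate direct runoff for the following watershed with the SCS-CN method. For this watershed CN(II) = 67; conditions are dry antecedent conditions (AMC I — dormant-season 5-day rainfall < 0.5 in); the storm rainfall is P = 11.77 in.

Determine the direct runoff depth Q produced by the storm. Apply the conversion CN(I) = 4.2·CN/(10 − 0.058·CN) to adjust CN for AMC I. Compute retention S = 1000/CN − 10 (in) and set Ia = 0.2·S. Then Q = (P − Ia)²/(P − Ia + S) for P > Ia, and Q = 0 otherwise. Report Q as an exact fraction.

Q = 17761408379/4229582700 in ≈ 4.199 in

CN(I) from CN(II)=67: (4.2·67)/(10 − 0.058·67) = 46900/1019 ≈ 46.026
Max retention: S = 1000/(46900/1019) − 10 = 5500/469 in (≈ 11.727 in)
Initial abstraction Ia = S/5 = (5500/469)/5 = 1100/469 ≈ 2.345 in
Since P=11.770 > Ia=2.345: effective rainfall P−Ia = 442013/46900 in
Q = (442013/46900)²/((442013/46900) + 5500/469) = (195375492169/2199610000)/(992013/46900) = 17761408379/4229582700 in ≈ 4.199 in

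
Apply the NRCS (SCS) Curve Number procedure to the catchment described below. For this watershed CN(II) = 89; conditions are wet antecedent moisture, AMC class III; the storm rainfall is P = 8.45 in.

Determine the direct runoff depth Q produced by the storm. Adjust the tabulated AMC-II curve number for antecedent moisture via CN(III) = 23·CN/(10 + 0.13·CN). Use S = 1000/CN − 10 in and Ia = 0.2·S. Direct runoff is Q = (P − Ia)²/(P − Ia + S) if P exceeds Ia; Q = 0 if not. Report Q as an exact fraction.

CN(III) from CN(II)=89: (23·89)/(10 + 0.13·89) = 204700/2157 ≈ 94.900
Max retention: S = 1000/(204700/2157) − 10 = 1100/2047 in (≈ 0.537 in)
Ia = 0.2S: 0.2·0.537 = 0.107 in (exactly 220/2047)
P − Ia = 8.450 − 0.107 = 341543/40940 ≈ 8.343 in (> 0, runoff occurs)
Q = (341543/40940)²/((341543/40940) + 1100/2047) = (116651620849/1676083600)/(363543/40940) = 116651620849/14883450420 in ≈ 7.838 in

Q = 116651620849/14883450420 in ≈ 7.838 in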